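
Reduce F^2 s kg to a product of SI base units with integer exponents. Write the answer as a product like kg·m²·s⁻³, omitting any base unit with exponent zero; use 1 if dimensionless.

kg⁻¹·m⁻⁴·s⁹·A⁴

F = C/V (capacitance = charge per voltage),
    = A·s/(kg·m²·s⁻³·A⁻¹) (substituting C and V),
    = kg⁻¹·m⁻²·s⁴·A².
So F² = kg⁻²·m⁻⁴·s⁸·A⁴.
Combining: F²·s·kg = (kg⁻²·m⁻⁴·s⁸·A⁴) · s · kg = kg⁻¹·m⁻⁴·s⁹·A⁴.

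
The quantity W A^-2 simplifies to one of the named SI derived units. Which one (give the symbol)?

Ω

W = J/s (power = energy per time),
    = kg·m²·s⁻³.
Combining: W·A⁻² = (kg·m²·s⁻³) · A⁻² = kg·m²·s⁻³·A⁻².
kg·m²·s⁻³·A⁻² is the base-SI form of the ohm.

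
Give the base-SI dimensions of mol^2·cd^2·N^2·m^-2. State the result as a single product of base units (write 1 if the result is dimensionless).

kg²·s⁻⁴·mol²·cd²

N = kg·m/s² = kg·m·s⁻² (force = mass × acceleration).
So N² = kg²·m²·s⁻⁴.
Combining: mol²·cd²·N²·m⁻² = mol² · cd² · (kg²·m²·s⁻⁴) · m⁻² = kg²·s⁻⁴·mol²·cd².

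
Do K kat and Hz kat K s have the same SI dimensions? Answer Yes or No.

Yes

Left side:
  kat = mol/s = s⁻¹·mol (catalytic activity).
  Combining: K·kat = K · (s⁻¹·mol) = s⁻¹·K·mol.
Right side:
  Hz = s⁻¹.
  kat = s⁻¹·mol.
  Combining: Hz·kat·K·s = s⁻¹ · (s⁻¹·mol) · K · s = s⁻¹·K·mol.
Both reduce to s⁻¹·K·mol.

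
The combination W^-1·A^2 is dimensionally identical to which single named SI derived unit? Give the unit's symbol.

W = kg·m²·s⁻³.
So W⁻¹ = kg⁻¹·m⁻²·s³.
Combining: W⁻¹·A² = (kg⁻¹·m⁻²·s³) · A² = kg⁻¹·m⁻²·s³·A².
kg⁻¹·m⁻²·s³·A² is the base-SI form of the siemens.

S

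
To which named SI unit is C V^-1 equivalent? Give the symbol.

C = A·s = s·A (charge = current × time).
V = W/A (potential = power per current),
    = kg·m²·s⁻³·A⁻¹.
So V⁻¹ = kg⁻¹·m⁻²·s³·A.
Combining: C·V⁻¹ = (s·A) · (kg⁻¹·m⁻²·s³·A) = kg⁻¹·m⁻²·s⁴·A².
kg⁻¹·m⁻²·s⁴·A² is the base-SI form of the farad.

F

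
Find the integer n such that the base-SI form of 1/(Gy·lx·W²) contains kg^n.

Gy = J/kg (absorbed dose = energy per mass),
    = m²·s⁻².
So Gy⁻¹ = m⁻²·s².
lx = lm/m² (illuminance = luminous flux per area),
    = m⁻²·cd.
So lx⁻¹ = m²·cd⁻¹.
W = J/s (power = energy per time),
    = kg·m²·s⁻³.
So W⁻² = kg⁻²·m⁻⁴·s⁶.
Combining: Gy⁻¹·lx⁻¹·W⁻² = (m⁻²·s²) · (m²·cd⁻¹) · (kg⁻²·m⁻⁴·s⁶) = kg⁻²·m⁻⁴·s⁸·cd⁻¹.
The exponent of kg is -2.

-2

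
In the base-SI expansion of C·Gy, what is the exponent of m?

2

C = A·s = s·A (charge = current × time).
Gy = J/kg (absorbed dose = energy per mass),
    = m²·s⁻².
Combining: C·Gy = (s·A) · (m²·s⁻²) = m²·s⁻¹·A.
The exponent of m is 2.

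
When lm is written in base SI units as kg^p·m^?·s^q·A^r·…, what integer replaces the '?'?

lm = cd·sr = cd (luminous flux; sr is dimensionless).
The exponent of m is 0.

0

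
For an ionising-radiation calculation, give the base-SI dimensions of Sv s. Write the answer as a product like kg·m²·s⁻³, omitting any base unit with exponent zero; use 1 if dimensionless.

m²·s⁻¹

Sv = J/kg (equivalent dose = energy per mass),
    = m²·s⁻².
Combining: Sv·s = (m²·s⁻²) · s = m²·s⁻¹.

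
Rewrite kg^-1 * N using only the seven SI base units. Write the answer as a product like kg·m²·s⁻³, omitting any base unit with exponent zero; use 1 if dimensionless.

m·s⁻²

N = kg·m·s⁻².
Combining: kg⁻¹·N = kg⁻¹ · (kg·m·s⁻²) = m·s⁻².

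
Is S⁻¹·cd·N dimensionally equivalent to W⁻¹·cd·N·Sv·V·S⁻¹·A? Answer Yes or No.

Left side:
  S = 1/Ω (conductance is reciprocal resistance),
      = kg⁻¹·m⁻²·s³·A².
  So S⁻¹ = kg·m²·s⁻³·A⁻².
  N = kg·m/s² = kg·m·s⁻² (force = mass × acceleration).
  Combining: S⁻¹·cd·N = (kg·m²·s⁻³·A⁻²) · cd · (kg·m·s⁻²) = kg²·m³·s⁻⁵·A⁻²·cd.
Right side:
  W = J/s (power = energy per time),
      = kg·m²·s⁻³.
  So W⁻¹ = kg⁻¹·m⁻²·s³.
  N = kg·m/s² = kg·m·s⁻² (force = mass × acceleration).
  Sv = J/kg (equivalent dose = energy per mass),
      = m²·s⁻².
  V = W/A (potential = power per current),
      = kg·m²·s⁻³·A⁻¹.
  S = 1/Ω (conductance is reciprocal resistance),
      = kg⁻¹·m⁻²·s³·A².
  So S⁻¹ = kg·m²·s⁻³·A⁻².
  Combining: W⁻¹·cd·N·Sv·V·S⁻¹·A = (kg⁻¹·m⁻²·s³) · cd · (kg·m·s⁻²) · (m²·s⁻²) · (kg·m²·s⁻³·A⁻¹) · (kg·m²·s⁻³·A⁻²) · A = kg²·m⁵·s⁻⁷·A⁻²·cd.
Left is kg²·m³·s⁻⁵·A⁻²·cd; right is kg²·m⁵·s⁻⁷·A⁻²·cd — different.

No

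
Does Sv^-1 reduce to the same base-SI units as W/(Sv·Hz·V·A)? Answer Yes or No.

Left side:
  Sv = J/kg (equivalent dose = energy per mass),
      = m²·s⁻².
  So Sv⁻¹ = m⁻²·s².
Right side:
  Sv = J/kg (equivalent dose = energy per mass),
      = m²·s⁻².
  So Sv⁻¹ = m⁻²·s².
  W = J/s (power = energy per time),
      = kg·m²·s⁻³.
  Hz = 1/s = s⁻¹ (frequency is cycles per second).
  So Hz⁻¹ = s.
  V = W/A (potential = power per current),
      = kg·m²·s⁻³·A⁻¹.
  So V⁻¹ = kg⁻¹·m⁻²·s³·A.
  Combining: Sv⁻¹·W·Hz⁻¹·V⁻¹·A⁻¹ = (m⁻²·s²) · (kg·m²·s⁻³) · s · (kg⁻¹·m⁻²·s³·A) · A⁻¹ = m⁻²·s³.
Left is m⁻²·s²; right is m⁻²·s³ — different.

No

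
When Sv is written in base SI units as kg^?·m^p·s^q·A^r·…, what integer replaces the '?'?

Sv = J/kg (equivalent dose = energy per mass),
    = m²·s⁻².
The exponent of kg is 0.

0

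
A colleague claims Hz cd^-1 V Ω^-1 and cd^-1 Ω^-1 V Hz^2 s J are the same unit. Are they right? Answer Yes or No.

No

Left side:
  Hz = 1/s = s⁻¹ (frequency is cycles per second).
  V = W/A (potential = power per current),
      = kg·m²·s⁻³·A⁻¹.
  Ω = V/A (resistance = voltage per current),
      = kg·m²·s⁻³·A⁻².
  So Ω⁻¹ = kg⁻¹·m⁻²·s³·A².
  Combining: Hz·cd⁻¹·V·Ω⁻¹ = s⁻¹ · cd⁻¹ · (kg·m²·s⁻³·A⁻¹) · (kg⁻¹·m⁻²·s³·A²) = s⁻¹·A·cd⁻¹.
Right side:
  Ω = kg·m²·s⁻³·A⁻².
  So Ω⁻¹ = kg⁻¹·m⁻²·s³·A².
  V = kg·m²·s⁻³·A⁻¹.
  Hz = s⁻¹.
  So Hz² = s⁻².
  J = kg·m²·s⁻².
  Combining: cd⁻¹·Ω⁻¹·V·Hz²·s·J = cd⁻¹ · (kg⁻¹·m⁻²·s³·A²) · (kg·m²·s⁻³·A⁻¹) · s⁻² · s · (kg·m²·s⁻²) = kg·m²·s⁻³·A·cd⁻¹.
Left is s⁻¹·A·cd⁻¹; right is kg·m²·s⁻³·A·cd⁻¹ — different.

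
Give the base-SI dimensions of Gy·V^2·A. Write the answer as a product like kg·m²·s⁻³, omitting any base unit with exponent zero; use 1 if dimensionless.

kg²·m⁶·s⁻⁸·A⁻¹

Gy = J/kg (absorbed dose = energy per mass),
    = m²·s⁻².
V = W/A (potential = power per current),
    = kg·m²·s⁻³·A⁻¹.
So V² = kg²·m⁴·s⁻⁶·A⁻².
Combining: Gy·V²·A = (m²·s⁻²) · (kg²·m⁴·s⁻⁶·A⁻²) · A = kg²·m⁶·s⁻⁸·A⁻¹.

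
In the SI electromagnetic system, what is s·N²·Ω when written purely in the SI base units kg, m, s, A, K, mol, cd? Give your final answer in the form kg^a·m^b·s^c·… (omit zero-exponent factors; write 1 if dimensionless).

N = kg·m/s² = kg·m·s⁻² (force = mass × acceleration).
So N² = kg²·m²·s⁻⁴.
Ω = V/A (resistance = voltage per current),
    = kg·m²·s⁻³·A⁻².
Combining: s·N²·Ω = s · (kg²·m²·s⁻⁴) · (kg·m²·s⁻³·A⁻²) = kg³·m⁴·s⁻⁶·A⁻².

kg³·m⁴·s⁻⁶·A⁻²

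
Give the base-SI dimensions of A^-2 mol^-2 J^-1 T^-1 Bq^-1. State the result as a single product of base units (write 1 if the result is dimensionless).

J = kg·m²·s⁻².
So J⁻¹ = kg⁻¹·m⁻²·s².
T = kg·s⁻²·A⁻¹.
So T⁻¹ = kg⁻¹·s²·A.
Bq = s⁻¹.
So Bq⁻¹ = s.
Combining: A⁻²·mol⁻²·J⁻¹·T⁻¹·Bq⁻¹ = A⁻² · mol⁻² · (kg⁻¹·m⁻²·s²) · (kg⁻¹·s²·A) · s = kg⁻²·m⁻²·s⁵·A⁻¹·mol⁻².

kg⁻²·m⁻²·s⁵·A⁻¹·mol⁻²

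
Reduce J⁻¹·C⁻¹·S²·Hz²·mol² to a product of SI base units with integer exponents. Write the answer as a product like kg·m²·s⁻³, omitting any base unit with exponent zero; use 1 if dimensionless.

J = N·m (work = force × distance),
    = kg·m²·s⁻².
So J⁻¹ = kg⁻¹·m⁻²·s².
C = A·s = s·A (charge = current × time).
So C⁻¹ = s⁻¹·A⁻¹.
S = 1/Ω (conductance is reciprocal resistance),
    = kg⁻¹·m⁻²·s³·A².
So S² = kg⁻²·m⁻⁴·s⁶·A⁴.
Hz = 1/s = s⁻¹ (frequency is cycles per second).
So Hz² = s⁻².
Combining: J⁻¹·C⁻¹·S²·Hz²·mol² = (kg⁻¹·m⁻²·s²) · (s⁻¹·A⁻¹) · (kg⁻²·m⁻⁴·s⁶·A⁴) · s⁻² · mol² = kg⁻³·m⁻⁶·s⁵·A³·mol².

kg⁻³·m⁻⁶·s⁵·A³·mol²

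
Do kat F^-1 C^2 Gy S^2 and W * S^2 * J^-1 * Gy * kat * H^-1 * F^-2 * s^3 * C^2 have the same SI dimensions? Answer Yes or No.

Yes

Left side:
  kat = mol/s = s⁻¹·mol (catalytic activity).
  F = C/V (capacitance = charge per voltage),
      = A·s/(kg·m²·s⁻³·A⁻¹) (substituting C and V),
      = kg⁻¹·m⁻²·s⁴·A².
  So F⁻¹ = kg·m²·s⁻⁴·A⁻².
  C = A·s = s·A (charge = current × time).
  So C² = s²·A².
  Gy = J/kg (absorbed dose = energy per mass),
      = m²·s⁻².
  S = 1/Ω (conductance is reciprocal resistance),
      = kg⁻¹·m⁻²·s³·A².
  So S² = kg⁻²·m⁻⁴·s⁶·A⁴.
  Combining: kat·F⁻¹·C²·Gy·S² = (s⁻¹·mol) · (kg·m²·s⁻⁴·A⁻²) · (s²·A²) · (m²·s⁻²) · (kg⁻²·m⁻⁴·s⁶·A⁴) = kg⁻¹·s·A⁴·mol.
Right side:
  W = J/s (power = energy per time),
      = kg·m²·s⁻³.
  S = 1/Ω (conductance is reciprocal resistance),
      = kg⁻¹·m⁻²·s³·A².
  So S² = kg⁻²·m⁻⁴·s⁶·A⁴.
  J = N·m (work = force × distance),
      = kg·m²·s⁻².
  So J⁻¹ = kg⁻¹·m⁻²·s².
  Gy = J/kg (absorbed dose = energy per mass),
      = m²·s⁻².
  kat = mol/s = s⁻¹·mol (catalytic activity).
  H = Wb/A (inductance = flux per current),
      = kg·m²·s⁻²·A⁻².
  So H⁻¹ = kg⁻¹·m⁻²·s²·A².
  F = C/V (capacitance = charge per voltage),
      = A·s/(kg·m²·s⁻³·A⁻¹) (substituting C and V),
      = kg⁻¹·m⁻²·s⁴·A².
  So F⁻² = kg²·m⁴·s⁻⁸·A⁻⁴.
  C = A·s = s·A (charge = current × time).
  So C² = s²·A².
  Combining: W·S²·J⁻¹·Gy·kat·H⁻¹·F⁻²·s³·C² = (kg·m²·s⁻³) · (kg⁻²·m⁻⁴·s⁶·A⁴) · (kg⁻¹·m⁻²·s²) · (m²·s⁻²) · (s⁻¹·mol) · (kg⁻¹·m⁻²·s²·A²) · (kg²·m⁴·s⁻⁸·A⁻⁴) · s³ · (s²·A²) = kg⁻¹·s·A⁴·mol.
Both reduce to kg⁻¹·s·A⁴·mol.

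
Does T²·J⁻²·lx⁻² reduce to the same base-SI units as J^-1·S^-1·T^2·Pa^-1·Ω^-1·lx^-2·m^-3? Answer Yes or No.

Left side:
  T = kg·s⁻²·A⁻¹.
  So T² = kg²·s⁻⁴·A⁻².
  J = kg·m²·s⁻².
  So J⁻² = kg⁻²·m⁻⁴·s⁴.
  lx = m⁻²·cd.
  So lx⁻² = m⁴·cd⁻².
  Combining: T²·J⁻²·lx⁻² = (kg²·s⁻⁴·A⁻²) · (kg⁻²·m⁻⁴·s⁴) · (m⁴·cd⁻²) = A⁻²·cd⁻².
Right side:
  J = kg·m²·s⁻².
  So J⁻¹ = kg⁻¹·m⁻²·s².
  S = kg⁻¹·m⁻²·s³·A².
  So S⁻¹ = kg·m²·s⁻³·A⁻².
  T = kg·s⁻²·A⁻¹.
  So T² = kg²·s⁻⁴·A⁻².
  Pa = kg·m⁻¹·s⁻².
  So Pa⁻¹ = kg⁻¹·m·s².
  Ω = kg·m²·s⁻³·A⁻².
  So Ω⁻¹ = kg⁻¹·m⁻²·s³·A².
  lx = m⁻²·cd.
  So lx⁻² = m⁴·cd⁻².
  Combining: J⁻¹·S⁻¹·T²·Pa⁻¹·Ω⁻¹·lx⁻²·m⁻³ = (kg⁻¹·m⁻²·s²) · (kg·m²·s⁻³·A⁻²) · (kg²·s⁻⁴·A⁻²) · (kg⁻¹·m·s²) · (kg⁻¹·m⁻²·s³·A²) · (m⁴·cd⁻²) · m⁻³ = A⁻²·cd⁻².
Both reduce to A⁻²·cd⁻².

Yes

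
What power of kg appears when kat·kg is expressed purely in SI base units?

kat = s⁻¹·mol.
Combining: kat·kg = (s⁻¹·mol) · kg = kg·s⁻¹·mol.
The exponent of kg is 1.

1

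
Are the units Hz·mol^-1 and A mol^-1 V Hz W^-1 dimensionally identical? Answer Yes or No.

Left side:
  Hz = 1/s = s⁻¹ (frequency is cycles per second).
  Combining: Hz·mol⁻¹ = s⁻¹ · mol⁻¹ = s⁻¹·mol⁻¹.
Right side:
  V = kg·m²·s⁻³·A⁻¹.
  Hz = s⁻¹.
  W = kg·m²·s⁻³.
  So W⁻¹ = kg⁻¹·m⁻²·s³.
  Combining: A·mol⁻¹·V·Hz·W⁻¹ = A · mol⁻¹ · (kg·m²·s⁻³·A⁻¹) · s⁻¹ · (kg⁻¹·m⁻²·s³) = s⁻¹·mol⁻¹.
Both reduce to s⁻¹·mol⁻¹.

Yes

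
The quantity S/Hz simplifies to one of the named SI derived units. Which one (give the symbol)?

F

S = 1/Ω (conductance is reciprocal resistance),
    = kg⁻¹·m⁻²·s³·A².
Hz = 1/s = s⁻¹ (frequency is cycles per second).
So Hz⁻¹ = s.
Combining: S·Hz⁻¹ = (kg⁻¹·m⁻²·s³·A²) · s = kg⁻¹·m⁻²·s⁴·A².
kg⁻¹·m⁻²·s⁴·A² is the base-SI form of the farad.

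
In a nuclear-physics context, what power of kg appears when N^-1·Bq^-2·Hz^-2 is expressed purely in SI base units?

N = kg·m/s² = kg·m·s⁻² (force = mass × acceleration).
So N⁻¹ = kg⁻¹·m⁻¹·s².
Bq = 1/s = s⁻¹ (activity is decays per second).
So Bq⁻² = s².
Hz = 1/s = s⁻¹ (frequency is cycles per second).
So Hz⁻² = s².
Combining: N⁻¹·Bq⁻²·Hz⁻² = (kg⁻¹·m⁻¹·s²) · s² · s² = kg⁻¹·m⁻¹·s⁶.
The exponent of kg is -1.

-1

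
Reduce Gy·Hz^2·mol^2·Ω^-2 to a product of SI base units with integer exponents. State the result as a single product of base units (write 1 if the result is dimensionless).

Gy = m²·s⁻².
Hz = s⁻¹.
So Hz² = s⁻².
Ω = kg·m²·s⁻³·A⁻².
So Ω⁻² = kg⁻²·m⁻⁴·s⁶·A⁴.
Combining: Gy·Hz²·mol²·Ω⁻² = (m²·s⁻²) · s⁻² · mol² · (kg⁻²·m⁻⁴·s⁶·A⁴) = kg⁻²·m⁻²·s²·A⁴·mol².

kg⁻²·m⁻²·s²·A⁴·mol²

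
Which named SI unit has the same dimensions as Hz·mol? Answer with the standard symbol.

Hz = s⁻¹.
Combining: Hz·mol = s⁻¹ · mol = s⁻¹·mol.
s⁻¹·mol is the base-SI form of the katal.

kat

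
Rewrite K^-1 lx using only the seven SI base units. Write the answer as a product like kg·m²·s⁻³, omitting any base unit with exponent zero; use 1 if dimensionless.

lx = lm/m² (illuminance = luminous flux per area),
    = m⁻²·cd.
Combining: K⁻¹·lx = K⁻¹ · (m⁻²·cd) = m⁻²·K⁻¹·cd.

m⁻²·K⁻¹·cd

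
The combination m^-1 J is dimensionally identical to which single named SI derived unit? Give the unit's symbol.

N

J = kg·m²·s⁻².
Combining: m⁻¹·J = m⁻¹ · (kg·m²·s⁻²) = kg·m·s⁻².
kg·m·s⁻² is the base-SI form of the newton.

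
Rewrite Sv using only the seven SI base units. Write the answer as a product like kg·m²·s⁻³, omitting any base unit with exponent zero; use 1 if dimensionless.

Sv = m²·s⁻².

m²·s⁻²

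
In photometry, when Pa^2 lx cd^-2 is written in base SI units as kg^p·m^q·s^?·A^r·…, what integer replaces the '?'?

-4

Pa = N/m² (pressure = force per area),
    = kg·m⁻¹·s⁻².
So Pa² = kg²·m⁻²·s⁻⁴.
lx = lm/m² (illuminance = luminous flux per area),
    = m⁻²·cd.
Combining: Pa²·lx·cd⁻² = (kg²·m⁻²·s⁻⁴) · (m⁻²·cd) · cd⁻² = kg²·m⁻⁴·s⁻⁴·cd⁻¹.
The exponent of s is -4.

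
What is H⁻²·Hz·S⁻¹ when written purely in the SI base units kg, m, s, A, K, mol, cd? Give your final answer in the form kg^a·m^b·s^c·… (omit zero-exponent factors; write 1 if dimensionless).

kg⁻¹·m⁻²·A²

H = kg·m²·s⁻²·A⁻².
So H⁻² = kg⁻²·m⁻⁴·s⁴·A⁴.
Hz = s⁻¹.
S = kg⁻¹·m⁻²·s³·A².
So S⁻¹ = kg·m²·s⁻³·A⁻².
Combining: H⁻²·Hz·S⁻¹ = (kg⁻²·m⁻⁴·s⁴·A⁴) · s⁻¹ · (kg·m²·s⁻³·A⁻²) = kg⁻¹·m⁻²·A².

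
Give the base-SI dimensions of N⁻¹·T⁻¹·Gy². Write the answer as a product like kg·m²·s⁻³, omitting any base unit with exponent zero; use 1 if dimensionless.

kg⁻²·m³·A

N = kg·m/s² = kg·m·s⁻² (force = mass × acceleration).
So N⁻¹ = kg⁻¹·m⁻¹·s².
T = Wb/m² (flux density = flux per area),
    = kg·s⁻²·A⁻¹.
So T⁻¹ = kg⁻¹·s²·A.
Gy = J/kg (absorbed dose = energy per mass),
    = m²·s⁻².
So Gy² = m⁴·s⁻⁴.
Combining: N⁻¹·T⁻¹·Gy² = (kg⁻¹·m⁻¹·s²) · (kg⁻¹·s²·A) · (m⁴·s⁻⁴) = kg⁻²·m³·A.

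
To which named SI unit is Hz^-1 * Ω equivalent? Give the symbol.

Hz = 1/s = s⁻¹ (frequency is cycles per second).
So Hz⁻¹ = s.
Ω = V/A (resistance = voltage per current),
    = kg·m²·s⁻³·A⁻².
Combining: Hz⁻¹·Ω = s · (kg·m²·s⁻³·A⁻²) = kg·m²·s⁻²·A⁻².
kg·m²·s⁻²·A⁻² is the base-SI form of the henry.

H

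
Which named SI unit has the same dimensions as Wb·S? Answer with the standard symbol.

Wb = V·s (flux: a volt is a weber per second),
    = kg·m²·s⁻²·A⁻¹.
S = 1/Ω (conductance is reciprocal resistance),
    = kg⁻¹·m⁻²·s³·A².
Combining: Wb·S = (kg·m²·s⁻²·A⁻¹) · (kg⁻¹·m⁻²·s³·A²) = s·A.
s·A is the base-SI form of the coulomb.

C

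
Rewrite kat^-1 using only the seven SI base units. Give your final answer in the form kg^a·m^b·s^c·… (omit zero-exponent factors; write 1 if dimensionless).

s·mol⁻¹

kat = s⁻¹·mol.
So kat⁻¹ = s·mol⁻¹.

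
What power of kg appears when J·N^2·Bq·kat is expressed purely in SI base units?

J = kg·m²·s⁻².
N = kg·m·s⁻².
So N² = kg²·m²·s⁻⁴.
Bq = s⁻¹.
kat = s⁻¹·mol.
Combining: J·N²·Bq·kat = (kg·m²·s⁻²) · (kg²·m²·s⁻⁴) · s⁻¹ · (s⁻¹·mol) = kg³·m⁴·s⁻⁸·mol.
The exponent of kg is 3.

3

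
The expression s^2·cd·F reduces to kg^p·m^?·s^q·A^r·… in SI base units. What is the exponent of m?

F = C/V (capacitance = charge per voltage),
    = A·s/(kg·m²·s⁻³·A⁻¹) (substituting C and V),
    = kg⁻¹·m⁻²·s⁴·A².
Combining: s²·cd·F = s² · cd · (kg⁻¹·m⁻²·s⁴·A²) = kg⁻¹·m⁻²·s⁶·A²·cd.
The exponent of m is -2.

-2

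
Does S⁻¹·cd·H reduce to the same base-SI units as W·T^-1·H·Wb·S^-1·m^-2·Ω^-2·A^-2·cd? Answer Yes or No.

Left side:
  S = 1/Ω (conductance is reciprocal resistance),
      = kg⁻¹·m⁻²·s³·A².
  So S⁻¹ = kg·m²·s⁻³·A⁻².
  H = Wb/A (inductance = flux per current),
      = kg·m²·s⁻²·A⁻².
  Combining: S⁻¹·cd·H = (kg·m²·s⁻³·A⁻²) · cd · (kg·m²·s⁻²·A⁻²) = kg²·m⁴·s⁻⁵·A⁻⁴·cd.
Right side:
  W = J/s (power = energy per time),
      = kg·m²·s⁻³.
  T = Wb/m² (flux density = flux per area),
      = kg·s⁻²·A⁻¹.
  So T⁻¹ = kg⁻¹·s²·A.
  H = Wb/A (inductance = flux per current),
      = kg·m²·s⁻²·A⁻².
  Wb = V·s (flux: a volt is a weber per second),
      = kg·m²·s⁻²·A⁻¹.
  S = 1/Ω (conductance is reciprocal resistance),
      = kg⁻¹·m⁻²·s³·A².
  So S⁻¹ = kg·m²·s⁻³·A⁻².
  Ω = V/A (resistance = voltage per current),
      = kg·m²·s⁻³·A⁻².
  So Ω⁻² = kg⁻²·m⁻⁴·s⁶·A⁴.
  Combining: W·T⁻¹·H·Wb·S⁻¹·m⁻²·Ω⁻²·A⁻²·cd = (kg·m²·s⁻³) · (kg⁻¹·s²·A) · (kg·m²·s⁻²·A⁻²) · (kg·m²·s⁻²·A⁻¹) · (kg·m²·s⁻³·A⁻²) · m⁻² · (kg⁻²·m⁻⁴·s⁶·A⁴) · A⁻² · cd = kg·m²·s⁻²·A⁻²·cd.
Left is kg²·m⁴·s⁻⁵·A⁻⁴·cd; right is kg·m²·s⁻²·A⁻²·cd — different.

No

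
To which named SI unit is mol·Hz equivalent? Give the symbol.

kat

Hz = s⁻¹.
Combining: mol·Hz = mol · s⁻¹ = s⁻¹·mol.
s⁻¹·mol is the base-SI form of the katal.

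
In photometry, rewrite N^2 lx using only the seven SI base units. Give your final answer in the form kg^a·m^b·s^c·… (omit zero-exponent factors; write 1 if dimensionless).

N = kg·m/s² = kg·m·s⁻² (force = mass × acceleration).
So N² = kg²·m²·s⁻⁴.
lx = lm/m² (illuminance = luminous flux per area),
    = m⁻²·cd.
Combining: N²·lx = (kg²·m²·s⁻⁴) · (m⁻²·cd) = kg²·s⁻⁴·cd.

kg²·s⁻⁴·cd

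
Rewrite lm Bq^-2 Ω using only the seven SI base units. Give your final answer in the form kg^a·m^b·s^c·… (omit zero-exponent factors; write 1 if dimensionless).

kg·m²·s⁻¹·A⁻²·cd

lm = cd·sr = cd (luminous flux; sr is dimensionless).
Bq = 1/s = s⁻¹ (activity is decays per second).
So Bq⁻² = s².
Ω = V/A (resistance = voltage per current),
    = kg·m²·s⁻³·A⁻².
Combining: lm·Bq⁻²·Ω = cd · s² · (kg·m²·s⁻³·A⁻²) = kg·m²·s⁻¹·A⁻²·cd.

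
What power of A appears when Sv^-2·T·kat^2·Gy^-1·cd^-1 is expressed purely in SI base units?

Sv = J/kg (equivalent dose = energy per mass),
    = m²·s⁻².
So Sv⁻² = m⁻⁴·s⁴.
T = Wb/m² (flux density = flux per area),
    = kg·s⁻²·A⁻¹.
kat = mol/s = s⁻¹·mol (catalytic activity).
So kat² = s⁻²·mol².
Gy = J/kg (absorbed dose = energy per mass),
    = m²·s⁻².
So Gy⁻¹ = m⁻²·s².
Combining: Sv⁻²·T·kat²·Gy⁻¹·cd⁻¹ = (m⁻⁴·s⁴) · (kg·s⁻²·A⁻¹) · (s⁻²·mol²) · (m⁻²·s²) · cd⁻¹ = kg·m⁻⁶·s²·A⁻¹·mol²·cd⁻¹.
The exponent of A is -1.

-1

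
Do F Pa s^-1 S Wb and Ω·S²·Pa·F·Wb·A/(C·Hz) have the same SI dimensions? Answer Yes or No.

No

Left side:
  F = C/V (capacitance = charge per voltage),
      = A·s/(kg·m²·s⁻³·A⁻¹) (substituting C and V),
      = kg⁻¹·m⁻²·s⁴·A².
  Pa = N/m² (pressure = force per area),
      = kg·m⁻¹·s⁻².
  S = 1/Ω (conductance is reciprocal resistance),
      = kg⁻¹·m⁻²·s³·A².
  Wb = V·s (flux: a volt is a weber per second),
      = kg·m²·s⁻²·A⁻¹.
  Combining: F·Pa·s⁻¹·S·Wb = (kg⁻¹·m⁻²·s⁴·A²) · (kg·m⁻¹·s⁻²) · s⁻¹ · (kg⁻¹·m⁻²·s³·A²) · (kg·m²·s⁻²·A⁻¹) = m⁻³·s²·A³.
Right side:
  C = A·s = s·A (charge = current × time).
  So C⁻¹ = s⁻¹·A⁻¹.
  Ω = V/A (resistance = voltage per current),
      = kg·m²·s⁻³·A⁻².
  Hz = 1/s = s⁻¹ (frequency is cycles per second).
  So Hz⁻¹ = s.
  S = 1/Ω (conductance is reciprocal resistance),
      = kg⁻¹·m⁻²·s³·A².
  So S² = kg⁻²·m⁻⁴·s⁶·A⁴.
  Pa = N/m² (pressure = force per area),
      = kg·m⁻¹·s⁻².
  F = C/V (capacitance = charge per voltage),
      = A·s/(kg·m²·s⁻³·A⁻¹) (substituting C and V),
      = kg⁻¹·m⁻²·s⁴·A².
  Wb = V·s (flux: a volt is a weber per second),
      = kg·m²·s⁻²·A⁻¹.
  Combining: C⁻¹·Ω·Hz⁻¹·S²·Pa·F·Wb·A = (s⁻¹·A⁻¹) · (kg·m²·s⁻³·A⁻²) · s · (kg⁻²·m⁻⁴·s⁶·A⁴) · (kg·m⁻¹·s⁻²) · (kg⁻¹·m⁻²·s⁴·A²) · (kg·m²·s⁻²·A⁻¹) · A = m⁻³·s³·A³.
Left is m⁻³·s²·A³; right is m⁻³·s³·A³ — different.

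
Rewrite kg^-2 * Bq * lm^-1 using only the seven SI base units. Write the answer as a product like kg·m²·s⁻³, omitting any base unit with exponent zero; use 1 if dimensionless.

Bq = 1/s = s⁻¹ (activity is decays per second).
lm = cd·sr = cd (luminous flux; sr is dimensionless).
So lm⁻¹ = cd⁻¹.
Combining: kg⁻²·Bq·lm⁻¹ = kg⁻² · s⁻¹ · cd⁻¹ = kg⁻²·s⁻¹·cd⁻¹.

kg⁻²·s⁻¹·cd⁻¹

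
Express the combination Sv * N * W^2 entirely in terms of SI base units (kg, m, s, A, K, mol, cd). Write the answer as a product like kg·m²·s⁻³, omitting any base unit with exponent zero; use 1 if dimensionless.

Sv = m²·s⁻².
N = kg·m·s⁻².
W = kg·m²·s⁻³.
So W² = kg²·m⁴·s⁻⁶.
Combining: Sv·N·W² = (m²·s⁻²) · (kg·m·s⁻²) · (kg²·m⁴·s⁻⁶) = kg³·m⁷·s⁻¹⁰.

kg³·m⁷·s⁻¹⁰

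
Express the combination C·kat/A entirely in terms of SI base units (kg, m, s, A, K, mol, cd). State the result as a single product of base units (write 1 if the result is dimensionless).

mol

C = s·A.
kat = s⁻¹·mol.
Combining: C·A⁻¹·kat = (s·A) · A⁻¹ · (s⁻¹·mol) = mol.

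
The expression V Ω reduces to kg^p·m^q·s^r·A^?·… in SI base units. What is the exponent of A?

-3

V = kg·m²·s⁻³·A⁻¹.
Ω = kg·m²·s⁻³·A⁻².
Combining: V·Ω = (kg·m²·s⁻³·A⁻¹) · (kg·m²·s⁻³·A⁻²) = kg²·m⁴·s⁻⁶·A⁻³.
The exponent of A is -3.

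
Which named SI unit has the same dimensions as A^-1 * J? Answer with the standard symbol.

J = N·m (work = force × distance),
    = kg·m²·s⁻².
Combining: A⁻¹·J = A⁻¹ · (kg·m²·s⁻²) = kg·m²·s⁻²·A⁻¹.
kg·m²·s⁻²·A⁻¹ is the base-SI form of the weber.

Wb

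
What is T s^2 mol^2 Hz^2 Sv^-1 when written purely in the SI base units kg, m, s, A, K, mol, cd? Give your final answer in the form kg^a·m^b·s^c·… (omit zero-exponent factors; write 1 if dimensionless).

T = Wb/m² (flux density = flux per area),
    = kg·s⁻²·A⁻¹.
Hz = 1/s = s⁻¹ (frequency is cycles per second).
So Hz² = s⁻².
Sv = J/kg (equivalent dose = energy per mass),
    = m²·s⁻².
So Sv⁻¹ = m⁻²·s².
Combining: T·s²·mol²·Hz²·Sv⁻¹ = (kg·s⁻²·A⁻¹) · s² · mol² · s⁻² · (m⁻²·s²) = kg·m⁻²·A⁻¹·mol².

kg·m⁻²·A⁻¹·mol²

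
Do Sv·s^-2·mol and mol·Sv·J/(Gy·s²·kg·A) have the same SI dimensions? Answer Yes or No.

No

Left side:
  Sv = m²·s⁻².
  Combining: Sv·s⁻²·mol = (m²·s⁻²) · s⁻² · mol = m²·s⁻⁴·mol.
Right side:
  Gy = J/kg (absorbed dose = energy per mass),
      = m²·s⁻².
  So Gy⁻¹ = m⁻²·s².
  Sv = J/kg (equivalent dose = energy per mass),
      = m²·s⁻².
  J = N·m (work = force × distance),
      = kg·m²·s⁻².
  Combining: mol·Gy⁻¹·s⁻²·kg⁻¹·Sv·J·A⁻¹ = mol · (m⁻²·s²) · s⁻² · kg⁻¹ · (m²·s⁻²) · (kg·m²·s⁻²) · A⁻¹ = m²·s⁻⁴·A⁻¹·mol.
Left is m²·s⁻⁴·mol; right is m²·s⁻⁴·A⁻¹·mol — different.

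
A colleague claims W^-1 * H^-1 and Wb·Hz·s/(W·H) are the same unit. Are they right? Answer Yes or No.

Left side:
  W = J/s (power = energy per time),
      = kg·m²·s⁻³.
  So W⁻¹ = kg⁻¹·m⁻²·s³.
  H = Wb/A (inductance = flux per current),
      = kg·m²·s⁻²·A⁻².
  So H⁻¹ = kg⁻¹·m⁻²·s²·A².
  Combining: W⁻¹·H⁻¹ = (kg⁻¹·m⁻²·s³) · (kg⁻¹·m⁻²·s²·A²) = kg⁻²·m⁻⁴·s⁵·A².
Right side:
  Wb = V·s (flux: a volt is a weber per second),
      = kg·m²·s⁻²·A⁻¹.
  W = J/s (power = energy per time),
      = kg·m²·s⁻³.
  So W⁻¹ = kg⁻¹·m⁻²·s³.
  H = Wb/A (inductance = flux per current),
      = kg·m²·s⁻²·A⁻².
  So H⁻¹ = kg⁻¹·m⁻²·s²·A².
  Hz = 1/s = s⁻¹ (frequency is cycles per second).
  Combining: Wb·W⁻¹·H⁻¹·Hz·s = (kg·m²·s⁻²·A⁻¹) · (kg⁻¹·m⁻²·s³) · (kg⁻¹·m⁻²·s²·A²) · s⁻¹ · s = kg⁻¹·m⁻²·s³·A.
Left is kg⁻²·m⁻⁴·s⁵·A²; right is kg⁻¹·m⁻²·s³·A — different.

No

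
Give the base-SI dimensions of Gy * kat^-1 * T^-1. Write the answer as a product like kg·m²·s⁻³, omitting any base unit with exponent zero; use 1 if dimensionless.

Gy = m²·s⁻².
kat = s⁻¹·mol.
So kat⁻¹ = s·mol⁻¹.
T = kg·s⁻²·A⁻¹.
So T⁻¹ = kg⁻¹·s²·A.
Combining: Gy·kat⁻¹·T⁻¹ = (m²·s⁻²) · (s·mol⁻¹) · (kg⁻¹·s²·A) = kg⁻¹·m²·s·A·mol⁻¹.

kg⁻¹·m²·s·A·mol⁻¹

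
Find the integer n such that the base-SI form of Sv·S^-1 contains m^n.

Sv = m²·s⁻².
S = kg⁻¹·m⁻²·s³·A².
So S⁻¹ = kg·m²·s⁻³·A⁻².
Combining: Sv·S⁻¹ = (m²·s⁻²) · (kg·m²·s⁻³·A⁻²) = kg·m⁴·s⁻⁵·A⁻².
The exponent of m is 4.

4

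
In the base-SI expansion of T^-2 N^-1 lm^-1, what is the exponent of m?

T = Wb/m² (flux density = flux per area),
    = kg·s⁻²·A⁻¹.
So T⁻² = kg⁻²·s⁴·A².
N = kg·m/s² = kg·m·s⁻² (force = mass × acceleration).
So N⁻¹ = kg⁻¹·m⁻¹·s².
lm = cd·sr = cd (luminous flux; sr is dimensionless).
So lm⁻¹ = cd⁻¹.
Combining: T⁻²·N⁻¹·lm⁻¹ = (kg⁻²·s⁴·A²) · (kg⁻¹·m⁻¹·s²) · cd⁻¹ = kg⁻³·m⁻¹·s⁶·A²·cd⁻¹.
The exponent of m is -1.

-1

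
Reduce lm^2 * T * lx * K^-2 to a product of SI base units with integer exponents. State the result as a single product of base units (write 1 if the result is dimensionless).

lm = cd·sr = cd (luminous flux; sr is dimensionless).
So lm² = cd².
T = Wb/m² (flux density = flux per area),
    = kg·s⁻²·A⁻¹.
lx = lm/m² (illuminance = luminous flux per area),
    = m⁻²·cd.
Combining: lm²·T·lx·K⁻² = cd² · (kg·s⁻²·A⁻¹) · (m⁻²·cd) · K⁻² = kg·m⁻²·s⁻²·A⁻¹·K⁻²·cd³.

kg·m⁻²·s⁻²·A⁻¹·K⁻²·cd³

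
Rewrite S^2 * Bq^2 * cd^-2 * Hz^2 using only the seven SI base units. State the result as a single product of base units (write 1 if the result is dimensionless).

S = kg⁻¹·m⁻²·s³·A².
So S² = kg⁻²·m⁻⁴·s⁶·A⁴.
Bq = s⁻¹.
So Bq² = s⁻².
Hz = s⁻¹.
So Hz² = s⁻².
Combining: S²·Bq²·cd⁻²·Hz² = (kg⁻²·m⁻⁴·s⁶·A⁴) · s⁻² · cd⁻² · s⁻² = kg⁻²·m⁻⁴·s²·A⁴·cd⁻².

kg⁻²·m⁻⁴·s²·A⁴·cd⁻²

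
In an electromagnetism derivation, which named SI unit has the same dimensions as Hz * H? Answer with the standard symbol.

Ω

Hz = 1/s = s⁻¹ (frequency is cycles per second).
H = Wb/A (inductance = flux per current),
    = kg·m²·s⁻²·A⁻².
Combining: Hz·H = s⁻¹ · (kg·m²·s⁻²·A⁻²) = kg·m²·s⁻³·A⁻².
kg·m²·s⁻³·A⁻² is the base-SI form of the ohm.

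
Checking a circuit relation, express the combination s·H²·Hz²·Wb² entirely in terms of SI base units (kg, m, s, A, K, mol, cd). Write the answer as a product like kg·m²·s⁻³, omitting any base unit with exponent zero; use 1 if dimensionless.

H = Wb/A (inductance = flux per current),
    = kg·m²·s⁻²·A⁻².
So H² = kg²·m⁴·s⁻⁴·A⁻⁴.
Hz = 1/s = s⁻¹ (frequency is cycles per second).
So Hz² = s⁻².
Wb = V·s (flux: a volt is a weber per second),
    = kg·m²·s⁻²·A⁻¹.
So Wb² = kg²·m⁴·s⁻⁴·A⁻².
Combining: s·H²·Hz²·Wb² = s · (kg²·m⁴·s⁻⁴·A⁻⁴) · s⁻² · (kg²·m⁴·s⁻⁴·A⁻²) = kg⁴·m⁸·s⁻⁹·A⁻⁶.

kg⁴·m⁸·s⁻⁹·A⁻⁶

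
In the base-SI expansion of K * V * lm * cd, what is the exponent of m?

2

V = kg·m²·s⁻³·A⁻¹.
lm = cd.
Combining: K·V·lm·cd = K · (kg·m²·s⁻³·A⁻¹) · cd · cd = kg·m²·s⁻³·A⁻¹·K·cd².
The exponent of m is 2.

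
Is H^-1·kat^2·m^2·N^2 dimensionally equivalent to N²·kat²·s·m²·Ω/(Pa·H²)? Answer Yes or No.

Left side:
  H = Wb/A (inductance = flux per current),
      = kg·m²·s⁻²·A⁻².
  So H⁻¹ = kg⁻¹·m⁻²·s²·A².
  kat = mol/s = s⁻¹·mol (catalytic activity).
  So kat² = s⁻²·mol².
  N = kg·m/s² = kg·m·s⁻² (force = mass × acceleration).
  So N² = kg²·m²·s⁻⁴.
  Combining: H⁻¹·kat²·m²·N² = (kg⁻¹·m⁻²·s²·A²) · (s⁻²·mol²) · m² · (kg²·m²·s⁻⁴) = kg·m²·s⁻⁴·A²·mol².
Right side:
  N = kg·m/s² = kg·m·s⁻² (force = mass × acceleration).
  So N² = kg²·m²·s⁻⁴.
  Pa = N/m² (pressure = force per area),
      = kg·m⁻¹·s⁻².
  So Pa⁻¹ = kg⁻¹·m·s².
  kat = mol/s = s⁻¹·mol (catalytic activity).
  So kat² = s⁻²·mol².
  H = Wb/A (inductance = flux per current),
      = kg·m²·s⁻²·A⁻².
  So H⁻² = kg⁻²·m⁻⁴·s⁴·A⁴.
  Ω = V/A (resistance = voltage per current),
      = kg·m²·s⁻³·A⁻².
  Combining: N²·Pa⁻¹·kat²·s·m²·H⁻²·Ω = (kg²·m²·s⁻⁴) · (kg⁻¹·m·s²) · (s⁻²·mol²) · s · m² · (kg⁻²·m⁻⁴·s⁴·A⁴) · (kg·m²·s⁻³·A⁻²) = m³·s⁻²·A²·mol².
Left is kg·m²·s⁻⁴·A²·mol²; right is m³·s⁻²·A²·mol² — different.

No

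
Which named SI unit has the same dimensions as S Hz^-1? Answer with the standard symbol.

F

S = 1/Ω (conductance is reciprocal resistance),
    = kg⁻¹·m⁻²·s³·A².
Hz = 1/s = s⁻¹ (frequency is cycles per second).
So Hz⁻¹ = s.
Combining: S·Hz⁻¹ = (kg⁻¹·m⁻²·s³·A²) · s = kg⁻¹·m⁻²·s⁴·A².
kg⁻¹·m⁻²·s⁴·A² is the base-SI form of the farad.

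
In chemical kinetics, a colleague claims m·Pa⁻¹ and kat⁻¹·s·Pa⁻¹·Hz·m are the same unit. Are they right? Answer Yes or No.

No

Left side:
  Pa = N/m² (pressure = force per area),
      = kg·m⁻¹·s⁻².
  So Pa⁻¹ = kg⁻¹·m·s².
  Combining: m·Pa⁻¹ = m · (kg⁻¹·m·s²) = kg⁻¹·m²·s².
Right side:
  kat = s⁻¹·mol.
  So kat⁻¹ = s·mol⁻¹.
  Pa = kg·m⁻¹·s⁻².
  So Pa⁻¹ = kg⁻¹·m·s².
  Hz = s⁻¹.
  Combining: kat⁻¹·s·Pa⁻¹·Hz·m = (s·mol⁻¹) · s · (kg⁻¹·m·s²) · s⁻¹ · m = kg⁻¹·m²·s³·mol⁻¹.
Left is kg⁻¹·m²·s²; right is kg⁻¹·m²·s³·mol⁻¹ — different.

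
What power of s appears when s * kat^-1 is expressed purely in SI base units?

kat = s⁻¹·mol.
So kat⁻¹ = s·mol⁻¹.
Combining: s·kat⁻¹ = s · (s·mol⁻¹) = s²·mol⁻¹.
The exponent of s is 2.

2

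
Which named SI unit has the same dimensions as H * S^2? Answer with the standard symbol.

H = Wb/A (inductance = flux per current),
    = kg·m²·s⁻²·A⁻².
S = 1/Ω (conductance is reciprocal resistance),
    = kg⁻¹·m⁻²·s³·A².
So S² = kg⁻²·m⁻⁴·s⁶·A⁴.
Combining: H·S² = (kg·m²·s⁻²·A⁻²) · (kg⁻²·m⁻⁴·s⁶·A⁴) = kg⁻¹·m⁻²·s⁴·A².
kg⁻¹·m⁻²·s⁴·A² is the base-SI form of the farad.

F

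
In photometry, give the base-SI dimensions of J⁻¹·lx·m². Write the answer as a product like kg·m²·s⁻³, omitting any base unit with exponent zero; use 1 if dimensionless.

J = N·m (work = force × distance),
    = kg·m²·s⁻².
So J⁻¹ = kg⁻¹·m⁻²·s².
lx = lm/m² (illuminance = luminous flux per area),
    = m⁻²·cd.
Combining: J⁻¹·lx·m² = (kg⁻¹·m⁻²·s²) · (m⁻²·cd) · m² = kg⁻¹·m⁻²·s²·cd.

kg⁻¹·m⁻²·s²·cd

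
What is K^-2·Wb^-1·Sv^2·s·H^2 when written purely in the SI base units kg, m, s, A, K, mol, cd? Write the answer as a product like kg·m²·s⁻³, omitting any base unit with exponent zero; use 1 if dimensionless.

kg·m⁶·s⁻⁵·A⁻³·K⁻²

Wb = kg·m²·s⁻²·A⁻¹.
So Wb⁻¹ = kg⁻¹·m⁻²·s²·A.
Sv = m²·s⁻².
So Sv² = m⁴·s⁻⁴.
H = kg·m²·s⁻²·A⁻².
So H² = kg²·m⁴·s⁻⁴·A⁻⁴.
Combining: K⁻²·Wb⁻¹·Sv²·s·H² = K⁻² · (kg⁻¹·m⁻²·s²·A) · (m⁴·s⁻⁴) · s · (kg²·m⁴·s⁻⁴·A⁻⁴) = kg·m⁶·s⁻⁵·A⁻³·K⁻².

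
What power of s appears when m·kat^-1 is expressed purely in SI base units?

kat = mol/s = s⁻¹·mol (catalytic activity).
So kat⁻¹ = s·mol⁻¹.
Combining: m·kat⁻¹ = m · (s·mol⁻¹) = m·s·mol⁻¹.
The exponent of s is 1.

1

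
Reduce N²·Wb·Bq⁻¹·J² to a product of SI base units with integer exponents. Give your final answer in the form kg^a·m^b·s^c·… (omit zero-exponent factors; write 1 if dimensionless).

N = kg·m/s² = kg·m·s⁻² (force = mass × acceleration).
So N² = kg²·m²·s⁻⁴.
Wb = V·s (flux: a volt is a weber per second),
    = kg·m²·s⁻²·A⁻¹.
Bq = 1/s = s⁻¹ (activity is decays per second).
So Bq⁻¹ = s.
J = N·m (work = force × distance),
    = kg·m²·s⁻².
So J² = kg²·m⁴·s⁻⁴.
Combining: N²·Wb·Bq⁻¹·J² = (kg²·m²·s⁻⁴) · (kg·m²·s⁻²·A⁻¹) · s · (kg²·m⁴·s⁻⁴) = kg⁵·m⁸·s⁻⁹·A⁻¹.

kg⁵·m⁸·s⁻⁹·A⁻¹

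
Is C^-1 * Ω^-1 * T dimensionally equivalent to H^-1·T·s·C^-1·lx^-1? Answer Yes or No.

No

Left side:
  C = s·A.
  So C⁻¹ = s⁻¹·A⁻¹.
  Ω = kg·m²·s⁻³·A⁻².
  So Ω⁻¹ = kg⁻¹·m⁻²·s³·A².
  T = kg·s⁻²·A⁻¹.
  Combining: C⁻¹·Ω⁻¹·T = (s⁻¹·A⁻¹) · (kg⁻¹·m⁻²·s³·A²) · (kg·s⁻²·A⁻¹) = m⁻².
Right side:
  H = kg·m²·s⁻²·A⁻².
  So H⁻¹ = kg⁻¹·m⁻²·s²·A².
  T = kg·s⁻²·A⁻¹.
  C = s·A.
  So C⁻¹ = s⁻¹·A⁻¹.
  lx = m⁻²·cd.
  So lx⁻¹ = m²·cd⁻¹.
  Combining: H⁻¹·T·s·C⁻¹·lx⁻¹ = (kg⁻¹·m⁻²·s²·A²) · (kg·s⁻²·A⁻¹) · s · (s⁻¹·A⁻¹) · (m²·cd⁻¹) = cd⁻¹.
Left is m⁻²; right is cd⁻¹ — different.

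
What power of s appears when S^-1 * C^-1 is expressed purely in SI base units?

-4

S = 1/Ω (conductance is reciprocal resistance),
    = kg⁻¹·m⁻²·s³·A².
So S⁻¹ = kg·m²·s⁻³·A⁻².
C = A·s = s·A (charge = current × time).
So C⁻¹ = s⁻¹·A⁻¹.
Combining: S⁻¹·C⁻¹ = (kg·m²·s⁻³·A⁻²) · (s⁻¹·A⁻¹) = kg·m²·s⁻⁴·A⁻³.
The exponent of s is -4.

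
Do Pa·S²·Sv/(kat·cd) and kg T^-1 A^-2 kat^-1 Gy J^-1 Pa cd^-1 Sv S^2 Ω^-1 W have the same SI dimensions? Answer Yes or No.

No

Left side:
  Pa = N/m² (pressure = force per area),
      = kg·m⁻¹·s⁻².
  S = 1/Ω (conductance is reciprocal resistance),
      = kg⁻¹·m⁻²·s³·A².
  So S² = kg⁻²·m⁻⁴·s⁶·A⁴.
  kat = mol/s = s⁻¹·mol (catalytic activity).
  So kat⁻¹ = s·mol⁻¹.
  Sv = J/kg (equivalent dose = energy per mass),
      = m²·s⁻².
  Combining: Pa·S²·kat⁻¹·cd⁻¹·Sv = (kg·m⁻¹·s⁻²) · (kg⁻²·m⁻⁴·s⁶·A⁴) · (s·mol⁻¹) · cd⁻¹ · (m²·s⁻²) = kg⁻¹·m⁻³·s³·A⁴·mol⁻¹·cd⁻¹.
Right side:
  T = Wb/m² (flux density = flux per area),
      = kg·s⁻²·A⁻¹.
  So T⁻¹ = kg⁻¹·s²·A.
  kat = mol/s = s⁻¹·mol (catalytic activity).
  So kat⁻¹ = s·mol⁻¹.
  Gy = J/kg (absorbed dose = energy per mass),
      = m²·s⁻².
  J = N·m (work = force × distance),
      = kg·m²·s⁻².
  So J⁻¹ = kg⁻¹·m⁻²·s².
  Pa = N/m² (pressure = force per area),
      = kg·m⁻¹·s⁻².
  Sv = J/kg (equivalent dose = energy per mass),
      = m²·s⁻².
  S = 1/Ω (conductance is reciprocal resistance),
      = kg⁻¹·m⁻²·s³·A².
  So S² = kg⁻²·m⁻⁴·s⁶·A⁴.
  Ω = V/A (resistance = voltage per current),
      = kg·m²·s⁻³·A⁻².
  So Ω⁻¹ = kg⁻¹·m⁻²·s³·A².
  W = J/s (power = energy per time),
      = kg·m²·s⁻³.
  Combining: kg·T⁻¹·A⁻²·kat⁻¹·Gy·J⁻¹·Pa·cd⁻¹·Sv·S²·Ω⁻¹·W = kg · (kg⁻¹·s²·A) · A⁻² · (s·mol⁻¹) · (m²·s⁻²) · (kg⁻¹·m⁻²·s²) · (kg·m⁻¹·s⁻²) · cd⁻¹ · (m²·s⁻²) · (kg⁻²·m⁻⁴·s⁶·A⁴) · (kg⁻¹·m⁻²·s³·A²) · (kg·m²·s⁻³) = kg⁻²·m⁻³·s⁵·A⁵·mol⁻¹·cd⁻¹.
Left is kg⁻¹·m⁻³·s³·A⁴·mol⁻¹·cd⁻¹; right is kg⁻²·m⁻³·s⁵·A⁵·mol⁻¹·cd⁻¹ — different.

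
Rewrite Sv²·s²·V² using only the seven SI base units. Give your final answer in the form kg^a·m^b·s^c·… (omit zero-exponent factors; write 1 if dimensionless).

Sv = J/kg (equivalent dose = energy per mass),
    = m²·s⁻².
So Sv² = m⁴·s⁻⁴.
V = W/A (potential = power per current),
    = kg·m²·s⁻³·A⁻¹.
So V² = kg²·m⁴·s⁻⁶·A⁻².
Combining: Sv²·s²·V² = (m⁴·s⁻⁴) · s² · (kg²·m⁴·s⁻⁶·A⁻²) = kg²·m⁸·s⁻⁸·A⁻².

kg²·m⁸·s⁻⁸·A⁻²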